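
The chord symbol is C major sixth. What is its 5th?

G

Root of C major sixth = C. The 5th is a perfect 5th: C up a perfect 5th → G.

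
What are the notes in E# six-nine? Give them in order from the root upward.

E-sharp G-double-sharp B-sharp C-double-sharp F-double-sharp

Root E-sharp, quality six-nine:
E-sharp — root
G-double-sharp — major 3rd
B-sharp — perfect 5th
C-double-sharp — major 6th
F-double-sharp — major 9th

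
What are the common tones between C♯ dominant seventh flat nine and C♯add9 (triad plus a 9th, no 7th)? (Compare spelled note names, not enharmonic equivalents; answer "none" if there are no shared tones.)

C# E# G#

C♯ dominant seventh flat nine = C#, E#, G#, B, D.
C♯add9 = C#, E#, G#, D#.
Shared: C#, E#, G#.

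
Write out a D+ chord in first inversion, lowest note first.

In root position, D+ is D–F#–A#.
First inversion puts the third (F#) in the bass.

F#, A#, D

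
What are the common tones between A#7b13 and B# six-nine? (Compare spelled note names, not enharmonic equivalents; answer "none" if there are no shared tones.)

C##

A#7b13 = A#, C##, E#, G#, F#.
B# six-nine = B#, D##, F##, G##, C##.
Shared: C##.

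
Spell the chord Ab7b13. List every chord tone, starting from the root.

Ab C Eb Gb Fb

Root Ab, quality dominant seventh flat thirteen:
root → Ab
3rd (major 3rd) → C
5th (perfect 5th) → Eb
7th (minor 7th) → Gb
13th (minor 13th) → Fb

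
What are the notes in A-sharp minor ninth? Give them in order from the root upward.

A-sharp minor ninth: minor ninth on A#.
- root: A#
- minor 3rd: C#
- perfect 5th: E#
- minor 7th: G#
- major 9th: B#

A#  C#  E#  G#  B#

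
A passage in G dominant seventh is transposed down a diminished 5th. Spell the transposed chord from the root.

C-sharp, E-sharp, G-sharp, B

Transposed root: G → C-sharp (diminished 5th down). So we spell C-sharp dominant seventh:
- root: C-sharp
- major 3rd: E-sharp
- perfect 5th: G-sharp
- minor 7th: B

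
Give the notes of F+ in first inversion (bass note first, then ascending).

F+ = F–A–C♯; first inversion → third (A) lowest.

A C♯ F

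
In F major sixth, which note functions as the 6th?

Root of F major sixth = F. The 6th is a major 6th: F up a major 6th → D.

D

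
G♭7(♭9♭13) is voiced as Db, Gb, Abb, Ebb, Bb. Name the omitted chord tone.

Fb

G♭7(♭9♭13) = Gb, Bb, Db, Fb, Abb, Ebb. The voicing lacks the 7th (minor 7th), Fb.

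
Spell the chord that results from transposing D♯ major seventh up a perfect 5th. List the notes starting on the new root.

Transposed root: D# → A# (perfect 5th up). So we spell A# major seventh:
- root: A#
- major 3rd: C##
- perfect 5th: E#
- major 7th: G##

A# – C## – E# – G##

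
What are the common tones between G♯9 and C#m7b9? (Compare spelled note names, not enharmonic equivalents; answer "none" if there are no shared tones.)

G♯9 = G♯, B♯, D♯, F♯, A♯.
C#m7b9 = C♯, E, G♯, B, D.
Shared: G♯.

G♯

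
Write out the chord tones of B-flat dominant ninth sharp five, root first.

Bb – D – F# – Ab – C

B-flat dominant ninth sharp five is a dominant ninth sharp five built on Bb.
root → Bb
3rd (major 3rd) → D
5th (augmented 5th) → F#
7th (minor 7th) → Ab
9th (major 9th) → C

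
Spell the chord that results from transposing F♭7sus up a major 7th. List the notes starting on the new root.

Eb, Ab, Bb, Db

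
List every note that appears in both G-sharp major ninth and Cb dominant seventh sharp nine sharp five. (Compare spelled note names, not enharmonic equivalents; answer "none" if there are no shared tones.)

none

G-sharp major ninth: G-sharp B-sharp D-sharp F-double-sharp A-sharp
Cb dominant seventh sharp nine sharp five: C-flat E-flat G B-double-flat D
Common to both → none.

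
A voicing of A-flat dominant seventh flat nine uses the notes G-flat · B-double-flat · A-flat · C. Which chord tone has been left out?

E-flat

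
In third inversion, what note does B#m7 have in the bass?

B#m7 = B♯–D♯–F𝄪–A♯. Third inversion → seventh in the bass = A♯.

A♯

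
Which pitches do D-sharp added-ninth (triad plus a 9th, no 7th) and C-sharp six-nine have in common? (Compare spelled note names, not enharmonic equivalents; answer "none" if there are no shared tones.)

D# – A# – E#

D-sharp added-ninth = D#, F##, A#, E#.
C-sharp six-nine = C#, E#, G#, A#, D#.
Shared: D#, A#, E#.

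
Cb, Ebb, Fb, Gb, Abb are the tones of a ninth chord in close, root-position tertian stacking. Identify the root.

Fb

Arranged so that each adjacent pair is a third by letter name: Fb – Abb – Cb – Ebb – Gb.
The bottom of that stack, Fb, is the root (this is Fb minor ninth).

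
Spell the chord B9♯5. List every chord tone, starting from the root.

B, D#, F##, A, C#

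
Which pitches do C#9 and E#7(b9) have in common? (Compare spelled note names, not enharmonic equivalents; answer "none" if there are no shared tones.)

C#9: C# E# G# B D#
E#7(b9): E# G## B# D# F#
Common to both → E#, D#.

E#  D#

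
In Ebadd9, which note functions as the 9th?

Root of Ebadd9 = Eb. The 9th is a major 9th: Eb up a major 9th → F.

F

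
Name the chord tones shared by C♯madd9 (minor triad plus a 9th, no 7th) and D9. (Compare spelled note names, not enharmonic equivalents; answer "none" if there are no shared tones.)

C♯madd9 = C#, E, G#, D#.
D9 = D, F#, A, C, E.
Shared: E.

E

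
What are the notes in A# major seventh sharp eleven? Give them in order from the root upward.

Root A-sharp, quality major seventh sharp eleven:
- root: A-sharp
- major 3rd: C-double-sharp
- perfect 5th: E-sharp
- major 7th: G-double-sharp
- augmented 11th: D-double-sharp

A-sharp, C-double-sharp, E-sharp, G-double-sharp, D-double-sharp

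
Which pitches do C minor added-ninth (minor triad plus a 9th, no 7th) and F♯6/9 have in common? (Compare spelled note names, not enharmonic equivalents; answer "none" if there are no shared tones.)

C minor added-ninth = C, Eb, G, D.
F♯6/9 = F#, A#, C#, D#, G#.
Shared: none.

none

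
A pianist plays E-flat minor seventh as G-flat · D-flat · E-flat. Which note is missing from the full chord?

B-flat

The full E-flat minor seventh chord is E-flat, G-flat, B-flat, D-flat.
Comparing with the voicing, the perfect 5th (5th) — B-flat — is absent.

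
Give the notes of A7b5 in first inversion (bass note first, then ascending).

In root position, A7b5 is A–C♯–E♭–G.
First inversion puts the third (C♯) in the bass.

C♯ E♭ G A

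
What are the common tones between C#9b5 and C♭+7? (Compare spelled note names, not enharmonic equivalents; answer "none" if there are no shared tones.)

C#9b5: C♯ E♯ G B D♯
C♭+7: C♭ E♭ G B𝄫
Common to both → G.

G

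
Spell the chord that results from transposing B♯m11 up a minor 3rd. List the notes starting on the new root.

B# up a minor 3rd → D#. New chord: D# minor eleventh.
Root: D#
Minor 3rd (3rd): F#
Perfect 5th (5th): A#
Minor 7th (7th): C#
Major 9th (9th): E#
Perfect 11th (11th): G#

D# – F# – A# – C# – E# – G#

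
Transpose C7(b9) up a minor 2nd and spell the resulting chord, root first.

Db, F, Ab, Cb, Ebb

A minor 2nd up from C is Db, so the new chord is Db dominant seventh flat nine.
root → Db
3rd (major 3rd) → F
5th (perfect 5th) → Ab
7th (minor 7th) → Cb
9th (minor 9th) → Ebb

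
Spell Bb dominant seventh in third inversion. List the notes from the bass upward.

Bb dominant seventh = B-flat–D–F–A-flat; third inversion → seventh (A-flat) lowest.

A-flat, B-flat, D, F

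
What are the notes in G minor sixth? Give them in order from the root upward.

G minor sixth is a minor sixth built on G.
- root: G
- minor 3rd: B♭
- perfect 5th: D
- major 6th: E

G B♭ D E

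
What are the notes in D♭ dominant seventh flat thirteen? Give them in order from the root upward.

Db F Ab Cb Bbb

D♭ dominant seventh flat thirteen: dominant seventh flat thirteen on Db.
Root: Db
Major 3rd (3rd): F
Perfect 5th (5th): Ab
Minor 7th (7th): Cb
Minor 13th (13th): Bbb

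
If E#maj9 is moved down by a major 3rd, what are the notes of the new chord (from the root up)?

A major 3rd down from E♯ is C♯, so the new chord is C♯ major ninth.
root → C♯
3rd (major 3rd) → E♯
5th (perfect 5th) → G♯
7th (major 7th) → B♯
9th (major 9th) → D♯

C♯  E♯  G♯  B♯  D♯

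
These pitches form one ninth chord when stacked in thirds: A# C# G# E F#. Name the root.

Stacking in thirds gives F# – A# – C# – E – G#, so F# is the root — F# dominant ninth.

F#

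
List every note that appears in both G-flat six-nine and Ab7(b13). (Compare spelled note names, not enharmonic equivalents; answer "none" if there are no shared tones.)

G♭, E♭, A♭

G-flat six-nine: G♭ B♭ D♭ E♭ A♭
Ab7(b13): A♭ C E♭ G♭ F♭
Common to both → G♭, E♭, A♭.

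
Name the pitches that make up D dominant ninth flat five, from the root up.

D dominant ninth flat five is a dominant ninth flat five built on D.
- root: D
- major 3rd: F-sharp
- diminished 5th: A-flat
- minor 7th: C
- major 9th: E

D, F-sharp, A-flat, C, E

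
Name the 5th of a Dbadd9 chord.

A♭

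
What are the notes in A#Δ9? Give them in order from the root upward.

A♯, C𝄪, E♯, G𝄪, B♯

A#Δ9: major ninth on A♯.
A♯ — root
C𝄪 — major 3rd
E♯ — perfect 5th
G𝄪 — major 7th
B♯ — major 9th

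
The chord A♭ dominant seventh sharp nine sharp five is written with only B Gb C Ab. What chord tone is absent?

E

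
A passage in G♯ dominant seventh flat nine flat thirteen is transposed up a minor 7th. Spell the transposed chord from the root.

F#  A#  C#  E  G  D

Transposed root: G# → F# (minor 7th up). So we spell F# dominant seventh flat nine flat thirteen:
root → F#
3rd (major 3rd) → A#
5th (perfect 5th) → C#
7th (minor 7th) → E
9th (minor 9th) → G
13th (minor 13th) → D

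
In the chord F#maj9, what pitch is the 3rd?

A#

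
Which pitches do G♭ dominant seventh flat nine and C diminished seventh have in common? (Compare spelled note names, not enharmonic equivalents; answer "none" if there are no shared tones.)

G-flat

G♭ dominant seventh flat nine = G-flat, B-flat, D-flat, F-flat, A-double-flat.
C diminished seventh = C, E-flat, G-flat, B-double-flat.
Shared: G-flat.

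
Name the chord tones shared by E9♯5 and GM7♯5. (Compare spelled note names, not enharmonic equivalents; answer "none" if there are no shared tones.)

E9♯5 = E, G#, B#, D, F#.
GM7♯5 = G, B, D#, F#.
Shared: F#.

F#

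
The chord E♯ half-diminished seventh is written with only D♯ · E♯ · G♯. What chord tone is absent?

B

E♯ half-diminished seventh = E♯, G♯, B, D♯. The voicing lacks the 5th (diminished 5th), B.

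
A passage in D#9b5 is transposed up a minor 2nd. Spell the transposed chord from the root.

D# up a minor 2nd → E. New chord: E dominant ninth flat five.
Root: E
Major 3rd (3rd): G#
Diminished 5th (5th): Bb
Minor 7th (7th): D
Major 9th (9th): F#

E – G# – Bb – D – F#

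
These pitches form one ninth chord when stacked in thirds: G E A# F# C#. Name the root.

Stacking in thirds gives F# – A# – C# – E – G, so F# is the root — F# dominant seventh flat nine.

F#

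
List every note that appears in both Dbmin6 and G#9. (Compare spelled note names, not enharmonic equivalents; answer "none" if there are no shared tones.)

none

Dbmin6 = Db, Fb, Ab, Bb.
G#9 = G#, B#, D#, F#, A#.
Shared: none.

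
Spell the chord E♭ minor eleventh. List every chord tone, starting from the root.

E-flat G-flat B-flat D-flat F A-flat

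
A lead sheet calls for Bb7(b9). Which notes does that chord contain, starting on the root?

B♭, D, F, A♭, C♭

Bb7(b9) is a dominant seventh flat nine built on B♭.
root → B♭
3rd (major 3rd) → D
5th (perfect 5th) → F
7th (minor 7th) → A♭
9th (minor 9th) → C♭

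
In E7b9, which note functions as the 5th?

B

E7b9 is built on E; its 5th is a perfect 5th above the root.
A fifth above E uses the letter B, and the perfect 5th above E is B.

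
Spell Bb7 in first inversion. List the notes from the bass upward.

D F Ab Bb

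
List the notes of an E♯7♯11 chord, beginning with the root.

E#, G##, B#, D#, A##

E♯7♯11 is a dominant seventh sharp eleven built on E#.
E# — root
G## — major 3rd
B# — perfect 5th
D# — minor 7th
A## — augmented 11th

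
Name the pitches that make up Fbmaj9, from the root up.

Fb – Ab – Cb – Eb – Gb

Root Fb, quality major ninth:
root → Fb
3rd (major 3rd) → Ab
5th (perfect 5th) → Cb
7th (major 7th) → Eb
9th (major 9th) → Gb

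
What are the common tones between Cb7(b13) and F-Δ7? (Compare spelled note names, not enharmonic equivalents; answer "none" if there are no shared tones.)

none

Cb7(b13) = Cb, Eb, Gb, Bbb, Abb.
F-Δ7 = F, Ab, C, E.
Shared: none.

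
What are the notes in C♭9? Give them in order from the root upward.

Cb  Eb  Gb  Bbb  Db

Root Cb, quality dominant ninth:
- root: Cb
- major 3rd: Eb
- perfect 5th: Gb
- minor 7th: Bbb
- major 9th: Db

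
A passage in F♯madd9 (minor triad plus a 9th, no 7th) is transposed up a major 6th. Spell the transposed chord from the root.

D# – F# – A# – E#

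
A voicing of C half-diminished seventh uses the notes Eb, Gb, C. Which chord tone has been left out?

C half-diminished seventh = C, Eb, Gb, Bb. The voicing lacks the 7th (minor 7th), Bb.

Bb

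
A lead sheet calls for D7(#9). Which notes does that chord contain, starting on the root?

D, F#, A, C, E#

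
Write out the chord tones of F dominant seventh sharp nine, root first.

F dominant seventh sharp nine: dominant seventh sharp nine on F.
Root: F
Major 3rd (3rd): A
Perfect 5th (5th): C
Minor 7th (7th): E-flat
Augmented 9th (9th): G-sharp

F – A – C – E-flat – G-sharp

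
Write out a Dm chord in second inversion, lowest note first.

Dm = D–F–A; second inversion → fifth (A) lowest.

A, D, F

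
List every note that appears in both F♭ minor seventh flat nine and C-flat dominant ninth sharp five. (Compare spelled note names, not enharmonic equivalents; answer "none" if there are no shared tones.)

F♭ minor seventh flat nine = F-flat, A-double-flat, C-flat, E-double-flat, G-double-flat.
C-flat dominant ninth sharp five = C-flat, E-flat, G, B-double-flat, D-flat.
Shared: C-flat.

C-flat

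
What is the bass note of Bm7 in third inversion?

Bm7 in root position is B–D–F#–A.
Third inversion places the seventh in the bass, which is A.

A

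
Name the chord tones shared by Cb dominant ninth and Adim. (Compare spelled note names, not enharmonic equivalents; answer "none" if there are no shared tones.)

Eb

Cb dominant ninth = Cb, Eb, Gb, Bbb, Db.
Adim = A, C, Eb.
Shared: Eb.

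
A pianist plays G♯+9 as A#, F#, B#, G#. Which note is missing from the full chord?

D##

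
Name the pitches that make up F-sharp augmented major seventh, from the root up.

F#, A#, C##, E#

F-sharp augmented major seventh: augmented major seventh on F#.
root → F#
3rd (major 3rd) → A#
5th (augmented 5th) → C##
7th (major 7th) → E#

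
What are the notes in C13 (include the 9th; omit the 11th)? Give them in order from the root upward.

C, E, G, Bb, D, A

C13: dominant thirteenth on C.
Root: C
Major 3rd (3rd): E
Perfect 5th (5th): G
Minor 7th (7th): Bb
Major 9th (9th): D
Major 13th (13th): A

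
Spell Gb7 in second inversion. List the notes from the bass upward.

Db, Fb, Gb, Bb

In root position, Gb7 is Gb–Bb–Db–Fb.
Second inversion puts the fifth (Db) in the bass.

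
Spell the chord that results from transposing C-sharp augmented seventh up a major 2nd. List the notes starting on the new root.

Transposed root: C-sharp → D-sharp (major 2nd up). So we spell D-sharp augmented seventh:
D-sharp — root
F-double-sharp — major 3rd
A-double-sharp — augmented 5th
C-sharp — minor 7th

D-sharp – F-double-sharp – A-double-sharp – C-sharp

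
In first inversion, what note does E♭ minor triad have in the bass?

G-flat

E♭ minor triad = E-flat–G-flat–B-flat. First inversion → third in the bass = G-flat.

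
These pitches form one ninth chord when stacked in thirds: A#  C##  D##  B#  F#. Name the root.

B#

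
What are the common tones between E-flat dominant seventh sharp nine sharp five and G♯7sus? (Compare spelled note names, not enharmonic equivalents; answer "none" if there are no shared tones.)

F#

E-flat dominant seventh sharp nine sharp five: Eb G B Db F#
G♯7sus: G# C# D# F#
Common to both → F#.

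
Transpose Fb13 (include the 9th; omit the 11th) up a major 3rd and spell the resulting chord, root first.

A♭, C, E♭, G♭, B♭, F

F♭ up a major 3rd → A♭. New chord: A♭ dominant thirteenth.
- root: A♭
- major 3rd: C
- perfect 5th: E♭
- minor 7th: G♭
- major 9th: B♭
- major 13th: F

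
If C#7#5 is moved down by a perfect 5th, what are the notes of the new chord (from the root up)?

F# A# C## E

Transposed root: C# → F# (perfect 5th down). So we spell F# augmented seventh:
- root: F#
- major 3rd: A#
- augmented 5th: C##
- minor 7th: E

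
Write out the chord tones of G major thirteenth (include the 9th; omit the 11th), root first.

G, B, D, F-sharp, A, E

G major thirteenth is a major thirteenth built on G.
- root: G
- major 3rd: B
- perfect 5th: D
- major 7th: F-sharp
- major 9th: A
- major 13th: E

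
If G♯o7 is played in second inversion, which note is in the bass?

G♯o7 = G#–B–D–F. Second inversion → fifth in the bass = D.

D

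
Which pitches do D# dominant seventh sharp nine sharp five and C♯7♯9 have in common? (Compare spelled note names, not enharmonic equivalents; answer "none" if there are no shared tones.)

C#

D# dominant seventh sharp nine sharp five: D# F## A## C# E##
C♯7♯9: C# E# G# B D##
Common to both → C#.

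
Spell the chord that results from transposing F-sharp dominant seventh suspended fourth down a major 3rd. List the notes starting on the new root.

Transposed root: F# → D (major 3rd down). So we spell D dominant seventh suspended fourth:
- root: D
- perfect 4th: G
- perfect 5th: A
- minor 7th: C

D, G, A, C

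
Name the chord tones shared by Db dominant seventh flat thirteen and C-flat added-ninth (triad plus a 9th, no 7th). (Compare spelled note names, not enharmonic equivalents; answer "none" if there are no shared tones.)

Db dominant seventh flat thirteen: D-flat F A-flat C-flat B-double-flat
C-flat added-ninth: C-flat E-flat G-flat D-flat
Common to both → D-flat, C-flat.

D-flat, C-flat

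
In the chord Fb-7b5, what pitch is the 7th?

Fb-7b5 is built on Fb; its 7th is a minor 7th above the root.
A seventh above F uses the letter E, and the minor 7th above Fb is Ebb.

Ebb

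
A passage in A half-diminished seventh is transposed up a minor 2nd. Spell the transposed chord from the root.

A minor 2nd up from A is B♭, so the new chord is B♭ half-diminished seventh.
root → B♭
3rd (minor 3rd) → D♭
5th (diminished 5th) → F♭
7th (minor 7th) → A♭

B♭  D♭  F♭  A♭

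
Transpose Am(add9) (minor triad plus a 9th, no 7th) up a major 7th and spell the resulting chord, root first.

G♯ B D♯ A♯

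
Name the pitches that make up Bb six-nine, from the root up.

Root B♭, quality six-nine:
Root: B♭
Major 3rd (3rd): D
Perfect 5th (5th): F
Major 6th (6th): G
Major 9th (9th): C

B♭, D, F, G, C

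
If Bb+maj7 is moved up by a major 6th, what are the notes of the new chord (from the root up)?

A major 6th up from B♭ is G, so the new chord is G augmented major seventh.
root → G
3rd (major 3rd) → B
5th (augmented 5th) → D♯
7th (major 7th) → F♯

G – B – D♯ – F♯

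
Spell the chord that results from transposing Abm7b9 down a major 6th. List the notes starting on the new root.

A major 6th down from A♭ is C♭, so the new chord is C♭ minor seventh flat nine.
- root: C♭
- minor 3rd: E𝄫
- perfect 5th: G♭
- minor 7th: B𝄫
- minor 9th: D𝄫

C♭ E𝄫 G♭ B𝄫 D𝄫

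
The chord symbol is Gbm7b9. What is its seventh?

Fb

Gbm7b9 is built on Gb; its 7th is a minor 7th above the root.
A seventh above G uses the letter F, and the minor 7th above Gb is Fb.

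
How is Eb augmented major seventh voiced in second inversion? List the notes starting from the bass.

In root position, Eb augmented major seventh is Eb–G–B–D.
Second inversion puts the fifth (B) in the bass.

B D Eb G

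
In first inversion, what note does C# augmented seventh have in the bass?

E-sharp

C# augmented seventh = C-sharp–E-sharp–G-double-sharp–B. First inversion → third in the bass = E-sharp.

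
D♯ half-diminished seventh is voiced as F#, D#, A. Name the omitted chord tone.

C#

D♯ half-diminished seventh = D#, F#, A, C#. The voicing lacks the 7th (minor 7th), C#.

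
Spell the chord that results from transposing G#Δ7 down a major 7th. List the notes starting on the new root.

A major 7th down from G♯ is A, so the new chord is A major seventh.
A — root
C♯ — major 3rd
E — perfect 5th
G♯ — major 7th

A  C♯  E  G♯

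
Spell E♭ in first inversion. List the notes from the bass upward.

In root position, E♭ is Eb–G–Bb.
First inversion puts the third (G) in the bass.

G Bb Eb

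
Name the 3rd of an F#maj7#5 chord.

A#

Root of F#maj7#5 = F#. The 3rd is a major 3rd: F# up a major 3rd → A#.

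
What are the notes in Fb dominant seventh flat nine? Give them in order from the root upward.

F-flat  A-flat  C-flat  E-double-flat  G-double-flat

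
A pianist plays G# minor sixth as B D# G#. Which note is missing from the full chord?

E#

The full G# minor sixth chord is G#, B, D#, E#.
Comparing with the voicing, the major 6th (6th) — E# — is absent.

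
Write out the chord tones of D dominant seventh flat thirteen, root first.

D dominant seventh flat thirteen: dominant seventh flat thirteen on D.
- root: D
- major 3rd: F#
- perfect 5th: A
- minor 7th: C
- minor 13th: Bb

D, F#, A, C, Bb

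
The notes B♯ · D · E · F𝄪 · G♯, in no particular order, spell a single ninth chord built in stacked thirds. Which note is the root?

Stacking in thirds gives E – G♯ – B♯ – D – F𝄪, so E is the root — E dominant seventh sharp nine sharp five.

E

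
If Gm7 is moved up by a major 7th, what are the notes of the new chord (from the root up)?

F#, A, C#, E

A major 7th up from G is F#, so the new chord is F# minor seventh.
Root: F#
Minor 3rd (3rd): A
Perfect 5th (5th): C#
Minor 7th (7th): E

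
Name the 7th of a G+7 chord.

F

G+7 is built on G; its 7th is a minor 7th above the root.
A seventh above G uses the letter F, and the minor 7th above G is F.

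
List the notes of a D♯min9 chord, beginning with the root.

D♯ F♯ A♯ C♯ E♯

D♯min9 is a minor ninth built on D♯.
Root: D♯
Minor 3rd (3rd): F♯
Perfect 5th (5th): A♯
Minor 7th (7th): C♯
Major 9th (9th): E♯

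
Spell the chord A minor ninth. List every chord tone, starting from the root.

A – C – E – G – B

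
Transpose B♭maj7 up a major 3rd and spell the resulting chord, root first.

B♭ up a major 3rd → D. New chord: D major seventh.
D — root
F♯ — major 3rd
A — perfect 5th
C♯ — major 7th

D F♯ A C♯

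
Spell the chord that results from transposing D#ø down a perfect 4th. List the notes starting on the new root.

A perfect 4th down from D♯ is A♯, so the new chord is A♯ half-diminished seventh.
Root: A♯
Minor 3rd (3rd): C♯
Diminished 5th (5th): E
Minor 7th (7th): G♯

A♯, C♯, E, G♯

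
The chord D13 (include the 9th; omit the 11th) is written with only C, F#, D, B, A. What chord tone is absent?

The full D13 chord is D, F#, A, C, E, B.
Comparing with the voicing, the major 9th (9th) — E — is absent.

E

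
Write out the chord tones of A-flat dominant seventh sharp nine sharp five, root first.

Ab, C, E, Gb, B

Root Ab, quality dominant seventh sharp nine sharp five:
- root: Ab
- major 3rd: C
- augmented 5th: E
- minor 7th: Gb
- augmented 9th: B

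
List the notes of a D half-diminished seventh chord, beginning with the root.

D, F, Ab, C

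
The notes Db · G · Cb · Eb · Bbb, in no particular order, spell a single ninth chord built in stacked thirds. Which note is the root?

Arranged so that each adjacent pair is a third by letter name: Cb – Eb – G – Bbb – Db.
The bottom of that stack, Cb, is the root (this is Cb dominant ninth sharp five).

Cb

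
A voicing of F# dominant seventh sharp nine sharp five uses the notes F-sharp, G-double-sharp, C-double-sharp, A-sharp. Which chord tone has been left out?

F# dominant seventh sharp nine sharp five = F-sharp, A-sharp, C-double-sharp, E, G-double-sharp. The voicing lacks the 7th (minor 7th), E.

E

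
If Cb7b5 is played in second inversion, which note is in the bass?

Gbb

Cb7b5 in root position is Cb–Eb–Gbb–Bbb.
Second inversion places the fifth in the bass, which is Gbb.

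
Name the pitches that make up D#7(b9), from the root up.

D#7(b9): dominant seventh flat nine on D#.
Root: D#
Major 3rd (3rd): F##
Perfect 5th (5th): A#
Minor 7th (7th): C#
Minor 9th (9th): E

D# F## A# C# E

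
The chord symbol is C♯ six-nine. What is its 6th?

Root of C♯ six-nine = C-sharp. The 6th is a major 6th: C-sharp up a major 6th → A-sharp.

A-sharp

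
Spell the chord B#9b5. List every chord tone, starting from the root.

B#9b5: dominant ninth flat five on B♯.
Root: B♯
Major 3rd (3rd): D𝄪
Diminished 5th (5th): F♯
Minor 7th (7th): A♯
Major 9th (9th): C𝄪

B♯ – D𝄪 – F♯ – A♯ – C𝄪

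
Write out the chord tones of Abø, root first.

Abø is a half-diminished seventh built on Ab.
Ab — root
Cb — minor 3rd
Ebb — diminished 5th
Gb — minor 7th

Ab Cb Ebb Gb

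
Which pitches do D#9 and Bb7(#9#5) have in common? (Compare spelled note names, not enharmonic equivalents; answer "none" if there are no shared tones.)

C♯

D#9 = D♯, F𝄪, A♯, C♯, E♯.
Bb7(#9#5) = B♭, D, F♯, A♭, C♯.
Shared: C♯.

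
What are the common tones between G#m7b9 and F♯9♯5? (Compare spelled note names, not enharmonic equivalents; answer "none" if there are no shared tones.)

G#m7b9 = G#, B, D#, F#, A.
F♯9♯5 = F#, A#, C##, E, G#.
Shared: G#, F#.

G# F#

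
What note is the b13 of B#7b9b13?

Root of B#7b9b13 = B#. The 13th is a minor 13th: B# up a minor 13th → G#.

G#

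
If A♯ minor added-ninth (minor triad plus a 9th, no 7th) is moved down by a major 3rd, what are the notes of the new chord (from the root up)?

A-sharp down a major 3rd → F-sharp. New chord: F-sharp minor added-ninth.
Root: F-sharp
Minor 3rd (3rd): A
Perfect 5th (5th): C-sharp
Major 9th (9th): G-sharp

F-sharp  A  C-sharp  G-sharp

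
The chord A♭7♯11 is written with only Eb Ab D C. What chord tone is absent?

Gb

The full A♭7♯11 chord is Ab, C, Eb, Gb, D.
Comparing with the voicing, the minor 7th (7th) — Gb — is absent.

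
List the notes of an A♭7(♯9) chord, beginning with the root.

Root Ab, quality dominant seventh sharp nine:
Root: Ab
Major 3rd (3rd): C
Perfect 5th (5th): Eb
Minor 7th (7th): Gb
Augmented 9th (9th): B

Ab, C, Eb, Gb, B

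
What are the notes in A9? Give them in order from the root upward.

Root A, quality dominant ninth:
root → A
3rd (major 3rd) → C♯
5th (perfect 5th) → E
7th (minor 7th) → G
9th (major 9th) → B

A C♯ E G B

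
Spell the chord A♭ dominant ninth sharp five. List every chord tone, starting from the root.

A-flat  C  E  G-flat  B-flat

A♭ dominant ninth sharp five is a dominant ninth sharp five built on A-flat.
- root: A-flat
- major 3rd: C
- augmented 5th: E
- minor 7th: G-flat
- major 9th: B-flat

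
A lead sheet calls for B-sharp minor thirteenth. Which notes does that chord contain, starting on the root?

B# – D# – F## – A# – C## – E# – G##

Root B#, quality minor thirteenth:
B# — root
D# — minor 3rd
F## — perfect 5th
A# — minor 7th
C## — major 9th
E# — perfect 11th
G## — major 13th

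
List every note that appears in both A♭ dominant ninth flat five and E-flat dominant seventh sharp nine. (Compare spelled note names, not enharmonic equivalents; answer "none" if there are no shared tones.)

A♭ dominant ninth flat five = A-flat, C, E-double-flat, G-flat, B-flat.
E-flat dominant seventh sharp nine = E-flat, G, B-flat, D-flat, F-sharp.
Shared: B-flat.

B-flat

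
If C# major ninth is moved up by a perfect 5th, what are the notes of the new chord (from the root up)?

G♯  B♯  D♯  F𝄪  A♯

Transposed root: C♯ → G♯ (perfect 5th up). So we spell G♯ major ninth:
Root: G♯
Major 3rd (3rd): B♯
Perfect 5th (5th): D♯
Major 7th (7th): F𝄪
Major 9th (9th): A♯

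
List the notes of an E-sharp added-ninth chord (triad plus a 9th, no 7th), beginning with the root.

E♯  G𝄪  B♯  F𝄪

Root E♯, quality added-ninth:
- root: E♯
- major 3rd: G𝄪
- perfect 5th: B♯
- major 9th: F𝄪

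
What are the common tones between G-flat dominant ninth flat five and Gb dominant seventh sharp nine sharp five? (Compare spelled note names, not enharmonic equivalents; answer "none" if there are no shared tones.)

G-flat B-flat F-flat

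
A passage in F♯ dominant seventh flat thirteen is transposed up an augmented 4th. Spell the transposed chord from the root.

B#  D##  F##  A#  G#

Transposed root: F# → B# (augmented 4th up). So we spell B# dominant seventh flat thirteen:
- root: B#
- major 3rd: D##
- perfect 5th: F##
- minor 7th: A#
- minor 13th: G#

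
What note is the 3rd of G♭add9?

Root of G♭add9 = Gb. The 3rd is a major 3rd: Gb up a major 3rd → Bb.

Bb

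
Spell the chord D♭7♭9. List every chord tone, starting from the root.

Db  F  Ab  Cb  Ebb

D♭7♭9 is a dominant seventh flat nine built on Db.
root → Db
3rd (major 3rd) → F
5th (perfect 5th) → Ab
7th (minor 7th) → Cb
9th (minor 9th) → Ebb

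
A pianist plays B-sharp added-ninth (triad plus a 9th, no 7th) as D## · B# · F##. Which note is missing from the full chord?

The full B-sharp added-ninth chord is B#, D##, F##, C##.
Comparing with the voicing, the major 9th (9th) — C## — is absent.

C##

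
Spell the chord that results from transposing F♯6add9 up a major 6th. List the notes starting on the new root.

D♯ – F𝄪 – A♯ – B♯ – E♯

A major 6th up from F♯ is D♯, so the new chord is D♯ six-nine.
- root: D♯
- major 3rd: F𝄪
- perfect 5th: A♯
- major 6th: B♯
- major 9th: E♯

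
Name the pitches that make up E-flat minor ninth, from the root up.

E-flat minor ninth is a minor ninth built on E♭.
- root: E♭
- minor 3rd: G♭
- perfect 5th: B♭
- minor 7th: D♭
- major 9th: F

E♭ – G♭ – B♭ – D♭ – F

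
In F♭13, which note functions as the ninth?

Gb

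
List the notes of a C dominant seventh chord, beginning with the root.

Root C, quality dominant seventh:
root → C
3rd (major 3rd) → E
5th (perfect 5th) → G
7th (minor 7th) → Bb

C  E  G  Bb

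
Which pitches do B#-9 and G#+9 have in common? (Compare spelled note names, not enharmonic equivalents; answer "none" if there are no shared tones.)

B#-9 = B#, D#, F##, A#, C##.
G#+9 = G#, B#, D##, F#, A#.
Shared: B#, A#.

B#, A#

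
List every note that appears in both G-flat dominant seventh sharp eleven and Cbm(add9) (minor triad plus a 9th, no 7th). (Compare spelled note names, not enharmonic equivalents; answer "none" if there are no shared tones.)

G-flat dominant seventh sharp eleven = Gb, Bb, Db, Fb, C.
Cbm(add9) = Cb, Ebb, Gb, Db.
Shared: Gb, Db.

Gb Db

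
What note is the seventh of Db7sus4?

Cb

Root of Db7sus4 = Db. The 7th is a minor 7th: Db up a minor 7th → Cb.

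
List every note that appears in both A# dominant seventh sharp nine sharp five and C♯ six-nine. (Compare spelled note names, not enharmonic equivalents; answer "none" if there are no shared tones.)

A-sharp, G-sharp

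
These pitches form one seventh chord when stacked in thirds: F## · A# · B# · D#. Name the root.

Arranged so that each adjacent pair is a third by letter name: B# – D# – F## – A#.
The bottom of that stack, B#, is the root (this is B# minor seventh).

B#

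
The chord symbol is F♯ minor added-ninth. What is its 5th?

C#

Root of F♯ minor added-ninth = F#. The 5th is a perfect 5th: F# up a perfect 5th → C#.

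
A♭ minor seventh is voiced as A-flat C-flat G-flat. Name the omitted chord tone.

The full A♭ minor seventh chord is A-flat, C-flat, E-flat, G-flat.
Comparing with the voicing, the perfect 5th (5th) — E-flat — is absent.

E-flat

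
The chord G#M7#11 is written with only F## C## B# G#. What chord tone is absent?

G#M7#11 = G#, B#, D#, F##, C##. The voicing lacks the 5th (perfect 5th), D#.

D#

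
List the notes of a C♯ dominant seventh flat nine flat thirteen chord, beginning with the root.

C♯, E♯, G♯, B, D, A

Root C♯, quality dominant seventh flat nine flat thirteen:
C♯ — root
E♯ — major 3rd
G♯ — perfect 5th
B — minor 7th
D — minor 9th
A — minor 13th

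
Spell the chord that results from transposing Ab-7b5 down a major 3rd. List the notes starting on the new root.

Fb, Abb, Cbb, Ebb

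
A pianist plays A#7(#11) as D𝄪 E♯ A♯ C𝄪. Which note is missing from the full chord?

G♯

A#7(#11) = A♯, C𝄪, E♯, G♯, D𝄪. The voicing lacks the 7th (minor 7th), G♯.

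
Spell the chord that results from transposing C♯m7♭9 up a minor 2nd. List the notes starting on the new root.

A minor 2nd up from C# is D, so the new chord is D minor seventh flat nine.
- root: D
- minor 3rd: F
- perfect 5th: A
- minor 7th: C
- minor 9th: Eb

D – F – A – C – Eb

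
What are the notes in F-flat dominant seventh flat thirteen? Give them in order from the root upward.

F♭, A♭, C♭, E𝄫, D𝄫

F-flat dominant seventh flat thirteen is a dominant seventh flat thirteen built on F♭.
root → F♭
3rd (major 3rd) → A♭
5th (perfect 5th) → C♭
7th (minor 7th) → E𝄫
13th (minor 13th) → D𝄫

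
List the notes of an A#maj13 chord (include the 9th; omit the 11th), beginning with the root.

A# C## E# G## B# F##

Root A#, quality major thirteenth:
A# — root
C## — major 3rd
E# — perfect 5th
G## — major 7th
B# — major 9th
F## — major 13th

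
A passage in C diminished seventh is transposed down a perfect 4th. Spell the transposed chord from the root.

G Bb Db Fb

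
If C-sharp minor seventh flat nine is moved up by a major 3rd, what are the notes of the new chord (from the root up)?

E-sharp  G-sharp  B-sharp  D-sharp  F-sharp

Transposed root: C-sharp → E-sharp (major 3rd up). So we spell E-sharp minor seventh flat nine:
- root: E-sharp
- minor 3rd: G-sharp
- perfect 5th: B-sharp
- minor 7th: D-sharp
- minor 9th: F-sharp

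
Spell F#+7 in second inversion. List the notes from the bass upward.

In root position, F#+7 is F♯–A♯–C𝄪–E.
Second inversion puts the fifth (C𝄪) in the bass.

C𝄪, E, F♯, A♯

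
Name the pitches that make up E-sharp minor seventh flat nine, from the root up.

E-sharp minor seventh flat nine: minor seventh flat nine on E#.
root → E#
3rd (minor 3rd) → G#
5th (perfect 5th) → B#
7th (minor 7th) → D#
9th (minor 9th) → F#

E# G# B# D# F#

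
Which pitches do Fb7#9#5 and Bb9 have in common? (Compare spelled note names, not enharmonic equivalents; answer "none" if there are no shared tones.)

Fb7#9#5 = Fb, Ab, C, Ebb, G.
Bb9 = Bb, D, F, Ab, C.
Shared: Ab, C.

Ab C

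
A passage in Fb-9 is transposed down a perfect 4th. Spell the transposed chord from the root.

Cb  Ebb  Gb  Bbb  Db

Transposed root: Fb → Cb (perfect 4th down). So we spell Cb minor ninth:
root → Cb
3rd (minor 3rd) → Ebb
5th (perfect 5th) → Gb
7th (minor 7th) → Bbb
9th (major 9th) → Db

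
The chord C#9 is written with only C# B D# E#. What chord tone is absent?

G#

The full C#9 chord is C#, E#, G#, B, D#.
Comparing with the voicing, the perfect 5th (5th) — G# — is absent.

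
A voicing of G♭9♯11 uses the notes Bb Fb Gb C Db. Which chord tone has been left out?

Ab

G♭9♯11 = Gb, Bb, Db, Fb, Ab, C. The voicing lacks the 9th (major 9th), Ab.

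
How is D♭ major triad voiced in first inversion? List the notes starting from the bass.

D♭ major triad = Db–F–Ab; first inversion → third (F) lowest.

F Ab Db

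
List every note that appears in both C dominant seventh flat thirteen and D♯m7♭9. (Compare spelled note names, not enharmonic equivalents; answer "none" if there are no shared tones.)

E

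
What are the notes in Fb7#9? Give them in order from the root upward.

Fb, Ab, Cb, Ebb, G

Fb7#9 is a dominant seventh sharp nine built on Fb.
Fb — root
Ab — major 3rd
Cb — perfect 5th
Ebb — minor 7th
G — augmented 9th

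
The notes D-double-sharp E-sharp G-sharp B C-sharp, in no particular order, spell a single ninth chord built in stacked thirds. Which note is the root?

Arranged so that each adjacent pair is a third by letter name: C-sharp – E-sharp – G-sharp – B – D-double-sharp.
The bottom of that stack, C-sharp, is the root (this is C-sharp dominant seventh sharp nine).

C-sharp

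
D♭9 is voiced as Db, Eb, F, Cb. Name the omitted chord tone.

Ab

D♭9 = Db, F, Ab, Cb, Eb. The voicing lacks the 5th (perfect 5th), Ab.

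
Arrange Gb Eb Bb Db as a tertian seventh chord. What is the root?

Eb

Stacking in thirds gives Eb – Gb – Bb – Db, so Eb is the root — Eb minor seventh.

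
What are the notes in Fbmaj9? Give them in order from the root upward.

F♭, A♭, C♭, E♭, G♭

Fbmaj9 is a major ninth built on F♭.
root → F♭
3rd (major 3rd) → A♭
5th (perfect 5th) → C♭
7th (major 7th) → E♭
9th (major 9th) → G♭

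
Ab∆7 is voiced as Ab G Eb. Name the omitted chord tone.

Ab∆7 = Ab, C, Eb, G. The voicing lacks the 3rd (major 3rd), C.

C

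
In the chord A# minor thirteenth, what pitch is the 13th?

F-double-sharp

Root of A# minor thirteenth = A-sharp. The 13th is a major 13th: A-sharp up a major 13th → F-double-sharp.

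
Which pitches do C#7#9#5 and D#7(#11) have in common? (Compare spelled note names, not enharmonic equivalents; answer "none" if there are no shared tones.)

C♯, G𝄪

C#7#9#5 = C♯, E♯, G𝄪, B, D𝄪.
D#7(#11) = D♯, F𝄪, A♯, C♯, G𝄪.
Shared: C♯, G𝄪.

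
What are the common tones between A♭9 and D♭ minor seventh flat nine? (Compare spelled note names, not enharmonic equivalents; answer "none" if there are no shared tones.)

A♭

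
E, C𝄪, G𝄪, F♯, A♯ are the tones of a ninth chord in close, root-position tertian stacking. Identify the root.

Arranged so that each adjacent pair is a third by letter name: F♯ – A♯ – C𝄪 – E – G𝄪.
The bottom of that stack, F♯, is the root (this is F♯ dominant seventh sharp nine sharp five).

F♯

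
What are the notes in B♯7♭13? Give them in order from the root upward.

Root B#, quality dominant seventh flat thirteen:
- root: B#
- major 3rd: D##
- perfect 5th: F##
- minor 7th: A#
- minor 13th: G#

B#, D##, F##, A#, G#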